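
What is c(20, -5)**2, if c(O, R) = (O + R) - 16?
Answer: 1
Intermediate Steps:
c(O, R) = -16 + O + R
c(20, -5)**2 = (-16 + 20 - 5)**2 = (-1)**2 = 1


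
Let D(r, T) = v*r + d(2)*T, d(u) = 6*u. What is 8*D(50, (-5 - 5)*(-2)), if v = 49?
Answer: 21520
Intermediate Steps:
D(r, T) = 12*T + 49*r (D(r, T) = 49*r + (6*2)*T = 49*r + 12*T = 12*T + 49*r)
8*D(50, (-5 - 5)*(-2)) = 8*(12*((-5 - 5)*(-2)) + 49*50) = 8*(12*(-10*(-2)) + 2450) = 8*(12*20 + 2450) = 8*(240 + 2450) = 8*2690 = 21520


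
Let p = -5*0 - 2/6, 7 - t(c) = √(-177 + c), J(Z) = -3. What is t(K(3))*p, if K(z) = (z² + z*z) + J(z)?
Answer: -7/3 + 3*I*√2 ≈ -2.3333 + 4.2426*I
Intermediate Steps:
K(z) = -3 + 2*z² (K(z) = (z² + z*z) - 3 = (z² + z²) - 3 = 2*z² - 3 = -3 + 2*z²)
t(c) = 7 - √(-177 + c)
p = -⅓ (p = 0 - 2*⅙ = 0 - ⅓ = -⅓ ≈ -0.33333)
t(K(3))*p = (7 - √(-177 + (-3 + 2*3²)))*(-⅓) = (7 - √(-177 + (-3 + 2*9)))*(-⅓) = (7 - √(-177 + (-3 + 18)))*(-⅓) = (7 - √(-177 + 15))*(-⅓) = (7 - √(-162))*(-⅓) = (7 - 9*I*√2)*(-⅓) = -7/3 + 3*I*√2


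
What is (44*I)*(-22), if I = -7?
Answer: 6776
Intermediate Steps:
(44*I)*(-22) = (44*(-7))*(-22) = -308*(-22) = 6776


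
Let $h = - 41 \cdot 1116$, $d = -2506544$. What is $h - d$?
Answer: $2460788$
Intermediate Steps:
$h = -45756$ ($h = \left(-1\right) 45756 = -45756$)
$h - d = -45756 - -2506544 = -45756 + 2506544 = 2460788$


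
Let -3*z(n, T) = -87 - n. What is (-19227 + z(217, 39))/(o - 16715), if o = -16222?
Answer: 57377/98811 ≈ 0.58067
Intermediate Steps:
z(n, T) = 29 + n/3 (z(n, T) = -(-87 - n)/3 = 29 + n/3)
(-19227 + z(217, 39))/(o - 16715) = (-19227 + (29 + (1/3)*217))/(-16222 - 16715) = (-19227 + (29 + 217/3))/(-32937) = (-19227 + 304/3)*(-1/32937) = -57377/3*(-1/32937) = 57377/98811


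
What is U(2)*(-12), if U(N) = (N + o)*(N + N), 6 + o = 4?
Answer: 0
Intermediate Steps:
o = -2 (o = -6 + 4 = -2)
U(N) = 2*N*(-2 + N) (U(N) = (N - 2)*(N + N) = (-2 + N)*(2*N) = 2*N*(-2 + N))
U(2)*(-12) = (2*2*(-2 + 2))*(-12) = (2*2*0)*(-12) = 0*(-12) = 0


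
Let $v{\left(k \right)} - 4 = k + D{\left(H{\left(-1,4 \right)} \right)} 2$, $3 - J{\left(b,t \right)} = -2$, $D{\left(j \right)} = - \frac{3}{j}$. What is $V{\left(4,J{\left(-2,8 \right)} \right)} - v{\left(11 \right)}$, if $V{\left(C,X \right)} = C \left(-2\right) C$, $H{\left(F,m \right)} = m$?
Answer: $- \frac{91}{2} \approx -45.5$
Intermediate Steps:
$J{\left(b,t \right)} = 5$ ($J{\left(b,t \right)} = 3 - -2 = 3 + 2 = 5$)
$V{\left(C,X \right)} = - 2 C^{2}$ ($V{\left(C,X \right)} = - 2 C C = - 2 C^{2}$)
$v{\left(k \right)} = \frac{5}{2} + k$ ($v{\left(k \right)} = 4 + \left(k + - \frac{3}{4} \cdot 2\right) = 4 + \left(k + \left(-3\right) \frac{1}{4} \cdot 2\right) = 4 + \left(k - \frac{3}{2}\right) = 4 + \left(- \frac{3}{2} + k\right) = \frac{5}{2} + k$)
$V{\left(4,J{\left(-2,8 \right)} \right)} - v{\left(11 \right)} = - 2 \cdot 4^{2} - \left(\frac{5}{2} + 11\right) = \left(-2\right) 16 - \frac{27}{2} = -32 - \frac{27}{2} = - \frac{91}{2}$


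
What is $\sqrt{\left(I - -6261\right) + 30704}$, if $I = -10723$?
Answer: $\sqrt{26242} \approx 161.99$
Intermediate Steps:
$\sqrt{\left(I - -6261\right) + 30704} = \sqrt{\left(-10723 - -6261\right) + 30704} = \sqrt{\left(-10723 + 6261\right) + 30704} = \sqrt{-4462 + 30704} = \sqrt{26242}$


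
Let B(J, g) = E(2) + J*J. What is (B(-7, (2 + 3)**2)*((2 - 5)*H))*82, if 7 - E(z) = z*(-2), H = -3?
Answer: 44280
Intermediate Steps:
E(z) = 7 + 2*z (E(z) = 7 - z*(-2) = 7 - (-2)*z = 7 + 2*z)
B(J, g) = 11 + J**2 (B(J, g) = (7 + 2*2) + J*J = (7 + 4) + J**2 = 11 + J**2)
(B(-7, (2 + 3)**2)*((2 - 5)*H))*82 = ((11 + (-7)**2)*((2 - 5)*(-3)))*82 = ((11 + 49)*(-3*(-3)))*82 = (60*9)*82 = 540*82 = 44280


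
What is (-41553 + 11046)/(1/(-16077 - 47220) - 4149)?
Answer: 1931001579/262619254 ≈ 7.3529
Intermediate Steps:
(-41553 + 11046)/(1/(-16077 - 47220) - 4149) = -30507/(1/(-63297) - 4149) = -30507/(-1/63297 - 4149) = -30507/(-262619254/63297) = -30507*(-63297/262619254) = 1931001579/262619254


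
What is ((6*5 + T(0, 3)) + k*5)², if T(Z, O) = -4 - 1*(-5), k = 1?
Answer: 1296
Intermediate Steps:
T(Z, O) = 1 (T(Z, O) = -4 + 5 = 1)
((6*5 + T(0, 3)) + k*5)² = ((6*5 + 1) + 1*5)² = ((30 + 1) + 5)² = (31 + 5)² = 36² = 1296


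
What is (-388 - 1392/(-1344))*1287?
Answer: -13944645/28 ≈ -4.9802e+5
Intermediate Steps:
(-388 - 1392/(-1344))*1287 = (-388 - 1392*(-1/1344))*1287 = (-388 + 29/28)*1287 = -10835/28*1287 = -13944645/28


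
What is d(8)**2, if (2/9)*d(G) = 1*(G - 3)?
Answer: 2025/4 ≈ 506.25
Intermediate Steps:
d(G) = -27/2 + 9*G/2 (d(G) = 9*(1*(G - 3))/2 = 9*(1*(-3 + G))/2 = 9*(-3 + G)/2 = -27/2 + 9*G/2)
d(8)**2 = (-27/2 + (9/2)*8)**2 = (-27/2 + 36)**2 = (45/2)**2 = 2025/4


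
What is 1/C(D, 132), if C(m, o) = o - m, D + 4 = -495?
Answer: 1/631 ≈ 0.0015848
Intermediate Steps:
D = -499 (D = -4 - 495 = -499)
1/C(D, 132) = 1/(132 - 1*(-499)) = 1/(132 + 499) = 1/631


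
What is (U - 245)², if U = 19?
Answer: 51076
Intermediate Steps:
(U - 245)² = (19 - 245)² = (-226)² = 51076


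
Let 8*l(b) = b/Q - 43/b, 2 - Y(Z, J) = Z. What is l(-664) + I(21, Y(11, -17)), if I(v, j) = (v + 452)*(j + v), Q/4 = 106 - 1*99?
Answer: 210946461/37184 ≈ 5673.0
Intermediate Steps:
Y(Z, J) = 2 - Z
Q = 28 (Q = 4*(106 - 1*99) = 4*(106 - 99) = 4*7 = 28)
l(b) = -43/(8*b) + b/224 (l(b) = (b/28 - 43/b)/8 = (-43/b + b/28)/8 = -43/(8*b) + b/224)
I(v, j) = (452 + v)*(j + v)
l(-664) + I(21, Y(11, -17)) = (1/224)*(-1204 + (-664)²)/(-664) + (21² + 452*(2 - 1*11) + 452*21 + (2 - 1*11)*21) = (1/224)*(-1/664)*(-1204 + 440896) + (441 + 452*(2 - 11) + 9492 + (2 - 11)*21) = (1/224)*(-1/664)*439692 + (441 + 452*(-9) + 9492 - 9*21) = -109923/37184 + (441 - 4068 + 9492 - 189) = -109923/37184 + 5676 = 210946461/37184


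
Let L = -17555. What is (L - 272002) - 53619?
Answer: -343176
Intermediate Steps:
(L - 272002) - 53619 = (-17555 - 272002) - 53619 = -289557 - 53619 = -343176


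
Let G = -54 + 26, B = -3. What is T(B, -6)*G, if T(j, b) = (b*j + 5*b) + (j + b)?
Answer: 588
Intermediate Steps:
T(j, b) = j + 6*b + b*j (T(j, b) = (5*b + b*j) + (b + j) = j + 6*b + b*j)
G = -28
T(B, -6)*G = (-3 + 6*(-6) - 6*(-3))*(-28) = (-3 - 36 + 18)*(-28) = -21*(-28) = 588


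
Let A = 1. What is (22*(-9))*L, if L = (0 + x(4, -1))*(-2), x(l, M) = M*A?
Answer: -396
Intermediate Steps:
x(l, M) = M (x(l, M) = M*1 = M)
L = 2 (L = (0 - 1)*(-2) = -1*(-2) = 2)
(22*(-9))*L = (22*(-9))*2 = -198*2 = -396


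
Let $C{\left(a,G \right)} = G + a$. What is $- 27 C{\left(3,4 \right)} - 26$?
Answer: $-215$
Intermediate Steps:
$- 27 C{\left(3,4 \right)} - 26 = - 27 \left(4 + 3\right) - 26 = \left(-27\right) 7 - 26 = -189 - 26 = -215$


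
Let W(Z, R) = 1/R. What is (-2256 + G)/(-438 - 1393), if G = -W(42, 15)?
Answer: 33841/27465 ≈ 1.2321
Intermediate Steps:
G = -1/15 ≈ -0.066667
(-2256 + G)/(-438 - 1393) = (-2256 - 1/15)/(-438 - 1393) = -33841/15/(-1831) = -33841/15*(-1/1831) = 33841/27465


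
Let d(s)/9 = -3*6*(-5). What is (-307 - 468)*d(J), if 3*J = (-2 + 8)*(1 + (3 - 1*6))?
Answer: -627750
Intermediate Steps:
J = -4 (J = ((-2 + 8)*(1 + (3 - 1*6)))/3 = (6*(1 + (3 - 6)))/3 = (6*(1 - 3))/3 = (6*(-2))/3 = (⅓)*(-12) = -4)
d(s) = 810 (d(s) = 9*(-3*6*(-5)) = 9*(-18*(-5)) = 9*90 = 810)
(-307 - 468)*d(J) = (-307 - 468)*810 = -775*810 = -627750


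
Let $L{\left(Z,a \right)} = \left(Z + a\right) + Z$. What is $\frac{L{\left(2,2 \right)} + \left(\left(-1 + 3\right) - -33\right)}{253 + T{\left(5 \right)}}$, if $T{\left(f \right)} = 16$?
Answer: $\frac{41}{269} \approx 0.15242$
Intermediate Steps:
$L{\left(Z,a \right)} = a + 2 Z$
$\frac{L{\left(2,2 \right)} + \left(\left(-1 + 3\right) - -33\right)}{253 + T{\left(5 \right)}} = \frac{\left(2 + 2 \cdot 2\right) + \left(\left(-1 + 3\right) - -33\right)}{253 + 16} = \frac{\left(2 + 4\right) + \left(2 + 33\right)}{269} = \left(6 + 35\right) \frac{1}{269} = 41 \cdot \frac{1}{269} = \frac{41}{269}$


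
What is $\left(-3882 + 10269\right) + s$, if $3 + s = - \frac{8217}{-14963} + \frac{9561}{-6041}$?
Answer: $\frac{576965805126}{90391483} \approx 6383.0$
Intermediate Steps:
$s = - \frac{364596795}{90391483}$ ($s = -3 + \left(- \frac{8217}{-14963} + \frac{9561}{-6041}\right) = -3 + \left(\left(-8217\right) \left(- \frac{1}{14963}\right) + 9561 \left(- \frac{1}{6041}\right)\right) = -3 + \left(\frac{8217}{14963} - \frac{9561}{6041}\right) = -3 - \frac{93422346}{90391483} = - \frac{364596795}{90391483} \approx -4.0335$)
$\left(-3882 + 10269\right) + s = \left(-3882 + 10269\right) - \frac{364596795}{90391483} = 6387 - \frac{364596795}{90391483} = \frac{576965805126}{90391483}$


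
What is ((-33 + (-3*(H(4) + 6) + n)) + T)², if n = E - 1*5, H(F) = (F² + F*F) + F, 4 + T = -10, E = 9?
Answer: 28561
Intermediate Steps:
T = -14 (T = -4 - 10 = -14)
H(F) = F + 2*F² (H(F) = (F² + F²) + F = 2*F² + F = F + 2*F²)
n = 4 (n = 9 - 1*5 = 9 - 5 = 4)
((-33 + (-3*(H(4) + 6) + n)) + T)² = ((-33 + (-3*(4*(1 + 2*4) + 6) + 4)) - 14)² = ((-33 + (-3*(4*(1 + 8) + 6) + 4)) - 14)² = ((-33 + (-3*(4*9 + 6) + 4)) - 14)² = ((-33 + (-3*(36 + 6) + 4)) - 14)² = ((-33 + (-3*42 + 4)) - 14)² = ((-33 + (-126 + 4)) - 14)² = ((-33 - 122) - 14)² = (-155 - 14)² = (-169)² = 28561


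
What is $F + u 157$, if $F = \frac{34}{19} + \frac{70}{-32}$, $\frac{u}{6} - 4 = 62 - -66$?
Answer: $\frac{37800455}{304} \approx 1.2434 \cdot 10^{5}$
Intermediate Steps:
$u = 792$ ($u = 24 + 6 \left(62 - -66\right) = 24 + 6 \left(62 + 66\right) = 24 + 6 \cdot 128 = 24 + 768 = 792$)
$F = - \frac{121}{304}$ ($F = 34 \cdot \frac{1}{19} + 70 \left(- \frac{1}{32}\right) = \frac{34}{19} - \frac{35}{16} = - \frac{121}{304} \approx -0.39803$)
$F + u 157 = - \frac{121}{304} + 792 \cdot 157 = - \frac{121}{304} + 124344 = \frac{37800455}{304}$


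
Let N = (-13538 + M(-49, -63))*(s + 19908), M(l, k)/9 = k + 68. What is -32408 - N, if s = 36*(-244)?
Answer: 150063724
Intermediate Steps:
s = -8784
M(l, k) = 612 + 9*k (M(l, k) = 9*(k + 68) = 9*(68 + k) = 612 + 9*k)
N = -150096132 (N = (-13538 + (612 + 9*(-63)))*(-8784 + 19908) = (-13538 + (612 - 567))*11124 = (-13538 + 45)*11124 = -13493*11124 = -150096132)
-32408 - N = -32408 - 1*(-150096132) = -32408 + 150096132 = 150063724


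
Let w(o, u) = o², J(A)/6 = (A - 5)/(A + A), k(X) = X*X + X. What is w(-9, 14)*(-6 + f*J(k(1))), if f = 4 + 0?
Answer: -1944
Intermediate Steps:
k(X) = X + X² (k(X) = X² + X = X + X²)
J(A) = 3*(-5 + A)/A (J(A) = 6*((A - 5)/(A + A)) = 6*((-5 + A)/((2*A))) = 6*((-5 + A)*(1/(2*A))) = 6*((-5 + A)/(2*A)) = 3*(-5 + A)/A)
f = 4
w(-9, 14)*(-6 + f*J(k(1))) = (-9)²*(-6 + 4*(3 - 15/(1 + 1))) = 81*(-6 + 4*(3 - 15/(1*2))) = 81*(-6 + 4*(3 - 15/2)) = 81*(-6 + 4*(-9/2)) = 81*(-6 - 18) = 81*(-24) = -1944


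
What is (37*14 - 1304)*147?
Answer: -115542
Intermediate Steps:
(37*14 - 1304)*147 = (518 - 1304)*147 = -786*147 = -115542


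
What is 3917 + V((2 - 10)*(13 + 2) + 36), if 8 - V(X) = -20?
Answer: 3945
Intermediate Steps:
V(X) = 28 (V(X) = 8 - 1*(-20) = 8 + 20 = 28)
3917 + V((2 - 10)*(13 + 2) + 36) = 3917 + 28 = 3945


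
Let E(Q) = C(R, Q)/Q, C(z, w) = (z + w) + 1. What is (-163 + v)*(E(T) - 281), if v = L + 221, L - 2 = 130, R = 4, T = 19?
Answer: -53150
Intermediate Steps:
L = 132 (L = 2 + 130 = 132)
C(z, w) = 1 + w + z (C(z, w) = (w + z) + 1 = 1 + w + z)
v = 353 (v = 132 + 221 = 353)
E(Q) = (5 + Q)/Q (E(Q) = (1 + Q + 4)/Q = (5 + Q)/Q)
(-163 + v)*(E(T) - 281) = (-163 + 353)*((5 + 19)/19 - 281) = 190*((1/19)*24 - 281) = 190*(24/19 - 281) = 190*(-5315/19) = -53150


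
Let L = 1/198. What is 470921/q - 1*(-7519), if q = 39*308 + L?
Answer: 17976259021/2378377 ≈ 7558.2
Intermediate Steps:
L = 1/198 (L = 1*(1/198) = 1/198 ≈ 0.0050505)
q = 2378377/198 (q = 39*308 + 1/198 = 12012 + 1/198 = 2378377/198 ≈ 12012.)
470921/q - 1*(-7519) = 470921/(2378377/198) - 1*(-7519) = 470921*(198/2378377) + 7519 = 93242358/2378377 + 7519 = 17976259021/2378377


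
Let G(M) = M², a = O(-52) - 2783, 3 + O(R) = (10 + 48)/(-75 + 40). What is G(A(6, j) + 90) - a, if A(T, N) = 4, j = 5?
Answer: 406828/35 ≈ 11624.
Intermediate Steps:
O(R) = -163/35 (O(R) = -3 + (10 + 48)/(-75 + 40) = -3 + 58/(-35) = -3 + 58*(-1/35) = -3 - 58/35 = -163/35)
a = -97568/35 (a = -163/35 - 2783 = -97568/35 ≈ -2787.7)
G(A(6, j) + 90) - a = (4 + 90)² - 1*(-97568/35) = 94² + 97568/35 = 8836 + 97568/35 = 406828/35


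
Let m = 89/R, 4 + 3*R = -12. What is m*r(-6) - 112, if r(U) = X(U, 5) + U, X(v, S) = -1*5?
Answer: 1145/16 ≈ 71.563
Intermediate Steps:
R = -16/3 (R = -4/3 + (⅓)*(-12) = -4/3 - 4 = -16/3 ≈ -5.3333)
X(v, S) = -5
r(U) = -5 + U
m = -267/16 (m = 89/(-16/3) = 89*(-3/16) = -267/16 ≈ -16.688)
m*r(-6) - 112 = -267*(-5 - 6)/16 - 112 = -267/16*(-11) - 112 = 2937/16 - 112 = 1145/16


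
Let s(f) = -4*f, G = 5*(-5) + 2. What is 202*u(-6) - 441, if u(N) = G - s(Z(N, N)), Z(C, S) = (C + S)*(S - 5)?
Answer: 101569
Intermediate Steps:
G = -23 (G = -25 + 2 = -23)
Z(C, S) = (-5 + S)*(C + S) (Z(C, S) = (C + S)*(-5 + S) = (-5 + S)*(C + S))
u(N) = -23 - 40*N + 8*N² (u(N) = -23 - (-4)*(N² - 5*N - 5*N + N*N) = -23 - (-4)*(N² - 5*N - 5*N + N²) = -23 - (-4)*(-10*N + 2*N²) = -23 - (-8*N² + 40*N) = -23 + (-40*N + 8*N²) = -23 - 40*N + 8*N²)
202*u(-6) - 441 = 202*(-23 - 40*(-6) + 8*(-6)²) - 441 = 202*(-23 + 240 + 8*36) - 441 = 202*(-23 + 240 + 288) - 441 = 202*505 - 441 = 102010 - 441 = 101569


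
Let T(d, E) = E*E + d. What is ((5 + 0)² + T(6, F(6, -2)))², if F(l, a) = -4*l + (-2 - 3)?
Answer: 760384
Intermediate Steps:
F(l, a) = -5 - 4*l (F(l, a) = -4*l - 5 = -5 - 4*l)
T(d, E) = d + E² (T(d, E) = E² + d = d + E²)
((5 + 0)² + T(6, F(6, -2)))² = ((5 + 0)² + (6 + (-5 - 4*6)²))² = (5² + (6 + (-5 - 24)²))² = (25 + (6 + (-29)²))² = (25 + (6 + 841))² = (25 + 847)² = 872² = 760384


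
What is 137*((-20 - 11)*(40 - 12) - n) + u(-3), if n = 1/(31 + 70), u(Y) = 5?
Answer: -12010148/101 ≈ -1.1891e+5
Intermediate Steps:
n = 1/101 ≈ 0.0099010
137*((-20 - 11)*(40 - 12) - n) + u(-3) = 137*((-20 - 11)*(40 - 12) - 1*1/101) + 5 = 137*(-31*28 - 1/101) + 5 = 137*(-868 - 1/101) + 5 = 137*(-87669/101) + 5 = -12010653/101 + 5 = -12010148/101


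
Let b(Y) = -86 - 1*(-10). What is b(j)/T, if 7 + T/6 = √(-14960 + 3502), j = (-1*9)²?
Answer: 266/34521 + 38*I*√11458/34521 ≈ 0.0077055 + 0.11783*I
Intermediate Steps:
j = 81 (j = (-9)² = 81)
b(Y) = -76 (b(Y) = -86 + 10 = -76)
T = -42 + 6*I*√11458 (T = -42 + 6*√(-14960 + 3502) = -42 + 6*√(-11458) = -42 + 6*(I*√11458) = -42 + 6*I*√11458 ≈ -42.0 + 642.25*I)
b(j)/T = -76/(-42 + 6*I*√11458)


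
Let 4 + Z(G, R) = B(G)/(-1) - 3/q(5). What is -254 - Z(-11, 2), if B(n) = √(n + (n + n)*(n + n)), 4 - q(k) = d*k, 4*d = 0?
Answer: -997/4 + √473 ≈ -227.50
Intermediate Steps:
d = 0 (d = (¼)*0 = 0)
q(k) = 4 (q(k) = 4 - 0*k = 4 - 1*0 = 4 + 0 = 4)
B(n) = √(n + 4*n²) (B(n) = √(n + (2*n)*(2*n)) = √(n + 4*n²))
Z(G, R) = -19/4 - √(G*(1 + 4*G)) (Z(G, R) = -4 + (√(G*(1 + 4*G))/(-1) - 3/4) = -4 + (√(G*(1 + 4*G))*(-1) - 3*¼) = -4 + (-√(G*(1 + 4*G)) - ¾) = -4 + (-¾ - √(G*(1 + 4*G))) = -19/4 - √(G*(1 + 4*G)))
-254 - Z(-11, 2) = -254 - (-19/4 - √(-11*(1 + 4*(-11)))) = -254 - (-19/4 - √(-11*(1 - 44))) = -254 - (-19/4 - √(-11*(-43))) = -254 - (-19/4 - √473) = -254 + (19/4 + √473) = -997/4 + √473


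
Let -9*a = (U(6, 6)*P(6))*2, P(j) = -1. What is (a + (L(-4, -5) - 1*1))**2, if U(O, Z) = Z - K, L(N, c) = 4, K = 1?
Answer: 1369/81 ≈ 16.901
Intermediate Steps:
U(O, Z) = -1 + Z (U(O, Z) = Z - 1*1 = Z - 1 = -1 + Z)
a = 10/9 (a = -(-1 + 6)*(-1)*2/9 = -5*(-1)*2/9 = -(-5)*2/9 = -1/9*(-10) = 10/9 ≈ 1.1111)
(a + (L(-4, -5) - 1*1))**2 = (10/9 + (4 - 1*1))**2 = (10/9 + (4 - 1))**2 = (10/9 + 3)**2 = (37/9)**2 = 1369/81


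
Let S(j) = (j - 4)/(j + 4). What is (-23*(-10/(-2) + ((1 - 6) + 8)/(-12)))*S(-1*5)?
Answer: -3933/4 ≈ -983.25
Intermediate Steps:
S(j) = (-4 + j)/(4 + j)
(-23*(-10/(-2) + ((1 - 6) + 8)/(-12)))*S(-1*5) = (-23*(-10/(-2) + ((1 - 6) + 8)/(-12)))*((-4 - 1*5)/(4 - 1*5)) = (-23*(-10*(-½) + (-5 + 8)*(-1/12)))*((-4 - 5)/(4 - 5)) = (-23*(5 + 3*(-1/12)))*(-9/(-1)) = (-23*(5 - ¼))*(-1*(-9)) = -23*19/4*9 = -437/4*9 = -3933/4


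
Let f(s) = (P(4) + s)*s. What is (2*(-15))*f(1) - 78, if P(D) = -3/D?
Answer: -171/2 ≈ -85.500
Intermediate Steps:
f(s) = s*(-3/4 + s) (f(s) = (-3/4 + s)*s = s*(-3/4 + s))
(2*(-15))*f(1) - 78 = (2*(-15))*((1/4)*1*(-3 + 4*1)) - 78 = -15*(-3 + 4)/2 - 78 = -15/2 - 78 = -171/2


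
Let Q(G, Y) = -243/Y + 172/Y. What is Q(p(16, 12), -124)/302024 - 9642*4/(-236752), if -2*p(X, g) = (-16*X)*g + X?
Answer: 90276628235/554162091872 ≈ 0.16291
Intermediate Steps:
p(X, g) = -X/2 + 8*X*g (p(X, g) = -((-16*X)*g + X)/2 = -(-16*X*g + X)/2 = -(X - 16*X*g)/2 = -X/2 + 8*X*g)
Q(G, Y) = -71/Y
Q(p(16, 12), -124)/302024 - 9642*4/(-236752) = -71/(-124)/302024 - 9642*4/(-236752) = -71*(-1/124)*(1/302024) - 38568*(-1/236752) = (71/124)*(1/302024) + 4821/29594 = 71/37450976 + 4821/29594 = 90276628235/554162091872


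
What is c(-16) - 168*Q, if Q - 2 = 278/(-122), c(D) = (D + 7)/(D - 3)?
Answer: 54813/1159 ≈ 47.293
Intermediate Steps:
c(D) = (7 + D)/(-3 + D)
Q = -17/61 (Q = 2 + 278/(-122) = 2 + 278*(-1/122) = 2 - 139/61 = -17/61 ≈ -0.27869)
c(-16) - 168*Q = (7 - 16)/(-3 - 16) - 168*(-17/61) = -9/(-19) + 2856/61 = -1/19*(-9) + 2856/61 = 9/19 + 2856/61 = 54813/1159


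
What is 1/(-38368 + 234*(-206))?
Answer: -1/86572 ≈ -1.1551e-5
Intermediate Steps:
1/(-38368 + 234*(-206)) = 1/(-38368 - 48204) = 1/(-86572) = -1/86572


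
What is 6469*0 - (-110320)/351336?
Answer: 13790/43917 ≈ 0.31400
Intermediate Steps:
6469*0 - (-110320)/351336 = 0 - (-110320)/351336 = 0 - 1*(-13790/43917) = 0 + 13790/43917 = 13790/43917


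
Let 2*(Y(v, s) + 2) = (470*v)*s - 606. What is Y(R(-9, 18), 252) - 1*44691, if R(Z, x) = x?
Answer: 1020964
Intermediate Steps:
Y(v, s) = -305 + 235*s*v (Y(v, s) = -2 + ((470*v)*s - 606)/2 = -2 + (470*s*v - 606)/2 = -2 + (-606 + 470*s*v)/2 = -2 + (-303 + 235*s*v) = -305 + 235*s*v)
Y(R(-9, 18), 252) - 1*44691 = (-305 + 235*252*18) - 1*44691 = (-305 + 1065960) - 44691 = 1065655 - 44691 = 1020964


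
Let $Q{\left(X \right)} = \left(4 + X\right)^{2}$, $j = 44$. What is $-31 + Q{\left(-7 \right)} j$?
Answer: $365$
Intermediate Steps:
$-31 + Q{\left(-7 \right)} j = -31 + \left(4 - 7\right)^{2} \cdot 44 = -31 + \left(-3\right)^{2} \cdot 44 = -31 + 9 \cdot 44 = -31 + 396 = 365$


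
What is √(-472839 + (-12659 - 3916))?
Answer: I*√489414 ≈ 699.58*I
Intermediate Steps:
√(-472839 + (-12659 - 3916)) = √(-472839 - 16575) = √(-489414) = I*√489414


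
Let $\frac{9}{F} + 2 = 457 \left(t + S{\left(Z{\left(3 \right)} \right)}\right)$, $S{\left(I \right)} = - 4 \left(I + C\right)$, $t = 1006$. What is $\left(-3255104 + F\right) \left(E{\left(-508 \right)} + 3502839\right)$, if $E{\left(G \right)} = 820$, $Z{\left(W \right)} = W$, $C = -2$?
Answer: $- \frac{5222383066714507901}{457912} \approx -1.1405 \cdot 10^{13}$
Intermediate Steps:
$S{\left(I \right)} = 8 - 4 I$ ($S{\left(I \right)} = - 4 \left(I - 2\right) = - 4 \left(-2 + I\right) = 8 - 4 I$)
$F = \frac{9}{457912}$ ($F = \frac{9}{-2 + 457 \left(1006 + \left(8 - 12\right)\right)} = \frac{9}{-2 + 457 \left(1006 - 4\right)} = \frac{9}{-2 + 457 \cdot 1002} = \frac{9}{-2 + 457914} = \frac{9}{457912} \approx 1.9654 \cdot 10^{-5}$)
$\left(-3255104 + F\right) \left(E{\left(-508 \right)} + 3502839\right) = \left(-3255104 + \frac{9}{457912}\right) \left(820 + 3502839\right) = \left(- \frac{1490551182839}{457912}\right) 3503659 = - \frac{5222383066714507901}{457912}$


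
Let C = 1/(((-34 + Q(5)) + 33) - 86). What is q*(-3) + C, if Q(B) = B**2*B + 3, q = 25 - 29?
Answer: 493/41 ≈ 12.024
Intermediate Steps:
q = -4
Q(B) = 3 + B**3 (Q(B) = B**3 + 3 = 3 + B**3)
C = 1/41 (C = 1/(((-34 + (3 + 5**3)) + 33) - 86) = 1/(((-34 + (3 + 125)) + 33) - 86) = 1/(((-34 + 128) + 33) - 86) = 1/((94 + 33) - 86) = 1/(127 - 86) = 1/41 ≈ 0.024390)
q*(-3) + C = -4*(-3) + 1/41 = 12 + 1/41 = 493/41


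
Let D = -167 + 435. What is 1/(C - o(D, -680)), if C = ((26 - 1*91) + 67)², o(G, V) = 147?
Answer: -1/143 ≈ -0.0069930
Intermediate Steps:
D = 268
C = 4 (C = ((26 - 91) + 67)² = (-65 + 67)² = 2² = 4)
1/(C - o(D, -680)) = 1/(4 - 1*147) = 1/(4 - 147) = 1/(-143) = -1/143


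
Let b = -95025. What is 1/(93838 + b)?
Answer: -1/1187 ≈ -0.00084246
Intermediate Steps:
1/(93838 + b) = 1/(93838 - 95025) = 1/(-1187) = -1/1187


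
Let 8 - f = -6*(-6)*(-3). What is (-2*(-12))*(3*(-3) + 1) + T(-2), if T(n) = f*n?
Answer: -424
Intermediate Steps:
f = 116 (f = 8 - (-6*(-6))*(-3) = 8 - 36*(-3) = 8 - 1*(-108) = 8 + 108 = 116)
T(n) = 116*n
(-2*(-12))*(3*(-3) + 1) + T(-2) = (-2*(-12))*(3*(-3) + 1) + 116*(-2) = 24*(-9 + 1) - 232 = 24*(-8) - 232 = -192 - 232 = -424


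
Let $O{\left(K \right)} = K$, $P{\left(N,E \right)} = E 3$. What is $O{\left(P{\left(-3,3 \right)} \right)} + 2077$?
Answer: $2086$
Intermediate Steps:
$P{\left(N,E \right)} = 3 E$
$O{\left(P{\left(-3,3 \right)} \right)} + 2077 = 3 \cdot 3 + 2077 = 9 + 2077 = 2086$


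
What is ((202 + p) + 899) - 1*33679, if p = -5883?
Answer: -38461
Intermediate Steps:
((202 + p) + 899) - 1*33679 = ((202 - 5883) + 899) - 1*33679 = (-5681 + 899) - 33679 = -4782 - 33679 = -38461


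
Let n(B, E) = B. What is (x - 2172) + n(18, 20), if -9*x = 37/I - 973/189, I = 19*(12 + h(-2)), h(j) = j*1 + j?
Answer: -79540015/36936 ≈ -2153.5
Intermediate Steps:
h(j) = 2*j (h(j) = j + j = 2*j)
I = 152 (I = 19*(12 + 2*(-2)) = 19*(12 - 4) = 19*8 = 152)
x = 20129/36936 (x = -(37/152 - 973/189)/9 = -(37*(1/152) - 973*1/189)/9 = -(37/152 - 139/27)/9 = -⅑*(-20129/4104) = 20129/36936 ≈ 0.54497)
(x - 2172) + n(18, 20) = (20129/36936 - 2172) + 18 = -80204863/36936 + 18 = -79540015/36936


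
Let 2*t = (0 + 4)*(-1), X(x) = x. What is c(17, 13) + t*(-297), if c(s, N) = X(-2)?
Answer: 592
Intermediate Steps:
c(s, N) = -2
t = -2 (t = ((0 + 4)*(-1))/2 = (4*(-1))/2 = (½)*(-4) = -2)
c(17, 13) + t*(-297) = -2 - 2*(-297) = -2 + 594 = 592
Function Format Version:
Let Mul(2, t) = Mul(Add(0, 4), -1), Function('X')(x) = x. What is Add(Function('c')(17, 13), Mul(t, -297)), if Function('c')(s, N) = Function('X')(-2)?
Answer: 592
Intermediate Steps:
Function('c')(s, N) = -2
t = -2 (t = Mul(Rational(1, 2), Mul(Add(0, 4), -1)) = Mul(Rational(1, 2), Mul(4, -1)) = Mul(Rational(1, 2), -4) = -2)
Add(Function('c')(17, 13), Mul(t, -297)) = Add(-2, Mul(-2, -297)) = Add(-2, 594) = 592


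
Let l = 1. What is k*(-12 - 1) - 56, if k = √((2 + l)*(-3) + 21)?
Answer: -56 - 26*√3 ≈ -101.03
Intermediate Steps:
k = 2*√3 (k = √((2 + 1)*(-3) + 21) = √(3*(-3) + 21) = √(-9 + 21) = √12 = 2*√3 ≈ 3.4641)
k*(-12 - 1) - 56 = (2*√3)*(-12 - 1) - 56 = (2*√3)*(-13) - 56 = -26*√3 - 56 = -56 - 26*√3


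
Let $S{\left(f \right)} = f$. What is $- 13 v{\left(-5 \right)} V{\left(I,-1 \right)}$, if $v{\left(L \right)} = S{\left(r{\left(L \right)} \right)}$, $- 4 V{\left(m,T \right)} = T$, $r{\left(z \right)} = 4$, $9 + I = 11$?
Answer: $-13$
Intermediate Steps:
$I = 2$ ($I = -9 + 11 = 2$)
$V{\left(m,T \right)} = - \frac{T}{4}$
$v{\left(L \right)} = 4$
$- 13 v{\left(-5 \right)} V{\left(I,-1 \right)} = \left(-13\right) 4 \left(\left(- \frac{1}{4}\right) \left(-1\right)\right) = \left(-52\right) \frac{1}{4} = -13$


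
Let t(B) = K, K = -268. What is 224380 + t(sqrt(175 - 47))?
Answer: 224112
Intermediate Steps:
t(B) = -268
224380 + t(sqrt(175 - 47)) = 224380 - 268 = 224112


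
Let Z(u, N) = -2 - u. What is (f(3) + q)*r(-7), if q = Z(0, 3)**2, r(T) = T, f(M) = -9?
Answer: 35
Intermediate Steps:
q = 4 (q = (-2 - 1*0)**2 = (-2 + 0)**2 = (-2)**2 = 4)
(f(3) + q)*r(-7) = (-9 + 4)*(-7) = -5*(-7) = 35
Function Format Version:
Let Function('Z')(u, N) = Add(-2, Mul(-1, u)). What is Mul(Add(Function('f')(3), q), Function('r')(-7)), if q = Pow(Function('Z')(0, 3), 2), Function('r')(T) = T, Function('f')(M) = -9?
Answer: 35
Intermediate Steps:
q = 4 (q = Pow(Add(-2, Mul(-1, 0)), 2) = Pow(Add(-2, 0), 2) = Pow(-2, 2) = 4)
Mul(Add(Function('f')(3), q), Function('r')(-7)) = Mul(Add(-9, 4), -7) = Mul(-5, -7) = 35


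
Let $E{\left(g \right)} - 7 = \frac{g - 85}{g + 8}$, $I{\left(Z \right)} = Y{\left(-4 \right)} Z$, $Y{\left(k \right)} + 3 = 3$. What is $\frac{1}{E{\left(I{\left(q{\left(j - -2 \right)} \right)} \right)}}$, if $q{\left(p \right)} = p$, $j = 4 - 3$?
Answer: $- \frac{8}{29} \approx -0.27586$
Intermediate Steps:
$j = 1$
$Y{\left(k \right)} = 0$ ($Y{\left(k \right)} = -3 + 3 = 0$)
$I{\left(Z \right)} = 0$ ($I{\left(Z \right)} = 0 Z = 0$)
$E{\left(g \right)} = 7 + \frac{-85 + g}{8 + g}$ ($E{\left(g \right)} = 7 + \frac{g - 85}{g + 8} = 7 + \frac{-85 + g}{8 + g}$)
$\frac{1}{E{\left(I{\left(q{\left(j - -2 \right)} \right)} \right)}} = \frac{1}{\frac{1}{8 + 0} \left(-29 + 8 \cdot 0\right)} = \frac{1}{\frac{1}{8} \left(-29 + 0\right)} = \frac{1}{\frac{1}{8} \left(-29\right)} = \frac{1}{- \frac{29}{8}} = - \frac{8}{29}$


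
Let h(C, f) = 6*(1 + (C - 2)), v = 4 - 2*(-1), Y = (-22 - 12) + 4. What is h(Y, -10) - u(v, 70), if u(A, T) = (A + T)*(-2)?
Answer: -34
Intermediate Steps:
Y = -30 (Y = -34 + 4 = -30)
v = 6 (v = 4 + 2 = 6)
h(C, f) = -6 + 6*C (h(C, f) = 6*(1 + (-2 + C)) = 6*(-1 + C) = -6 + 6*C)
u(A, T) = -2*A - 2*T
h(Y, -10) - u(v, 70) = (-6 + 6*(-30)) - (-2*6 - 2*70) = (-6 - 180) - (-12 - 140) = -186 - 1*(-152) = -186 + 152 = -34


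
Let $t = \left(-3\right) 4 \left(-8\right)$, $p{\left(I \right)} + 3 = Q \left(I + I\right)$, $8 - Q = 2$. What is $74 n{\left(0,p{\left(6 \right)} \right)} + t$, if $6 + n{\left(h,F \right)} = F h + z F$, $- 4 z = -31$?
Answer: $\frac{78447}{2} \approx 39224.0$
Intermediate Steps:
$z = \frac{31}{4}$ ($z = \left(- \frac{1}{4}\right) \left(-31\right) = \frac{31}{4} \approx 7.75$)
$Q = 6$ ($Q = 8 - 2 = 6$)
$p{\left(I \right)} = -3 + 12 I$ ($p{\left(I \right)} = -3 + 6 \left(I + I\right) = -3 + 6 \cdot 2 I = -3 + 12 I$)
$t = 96$ ($t = \left(-12\right) \left(-8\right) = 96$)
$n{\left(h,F \right)} = -6 + \frac{31 F}{4} + F h$ ($n{\left(h,F \right)} = -6 + \left(F h + \frac{31 F}{4}\right) = -6 + \left(\frac{31 F}{4} + F h\right) = -6 + \frac{31 F}{4} + F h$)
$74 n{\left(0,p{\left(6 \right)} \right)} + t = 74 \left(-6 + \frac{31 \left(-3 + 12 \cdot 6\right)}{4} + \left(-3 + 12 \cdot 6\right) 0\right) + 96 = 74 \left(-6 + \frac{31 \left(-3 + 72\right)}{4} + \left(-3 + 72\right) 0\right) + 96 = 74 \left(-6 + \frac{31}{4} \cdot 69 + 69 \cdot 0\right) + 96 = 74 \left(-6 + \frac{2139}{4} + 0\right) + 96 = 74 \cdot \frac{2115}{4} + 96 = \frac{78255}{2} + 96 = \frac{78447}{2}$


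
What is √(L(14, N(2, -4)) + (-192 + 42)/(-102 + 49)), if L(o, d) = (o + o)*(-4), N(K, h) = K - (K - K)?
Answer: I*√306658/53 ≈ 10.448*I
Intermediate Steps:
N(K, h) = K (N(K, h) = K - 1*0 = K + 0 = K)
L(o, d) = -8*o (L(o, d) = (2*o)*(-4) = -8*o)
√(L(14, N(2, -4)) + (-192 + 42)/(-102 + 49)) = √(-8*14 + (-192 + 42)/(-102 + 49)) = √(-112 - 150/(-53)) = √(-112 - 150*(-1/53)) = √(-112 + 150/53) = √(-5786/53) = I*√306658/53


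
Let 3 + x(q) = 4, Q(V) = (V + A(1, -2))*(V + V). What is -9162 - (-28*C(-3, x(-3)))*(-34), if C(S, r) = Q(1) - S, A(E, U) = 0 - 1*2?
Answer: -10114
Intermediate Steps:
A(E, U) = -2 (A(E, U) = 0 - 2 = -2)
Q(V) = 2*V*(-2 + V) (Q(V) = (V - 2)*(V + V) = (-2 + V)*(2*V) = 2*V*(-2 + V))
x(q) = 1 (x(q) = -3 + 4 = 1)
C(S, r) = -2 - S (C(S, r) = 2*1*(-2 + 1) - S = 2*1*(-1) - S = -2 - S)
-9162 - (-28*C(-3, x(-3)))*(-34) = -9162 - (-28*(-2 - 1*(-3)))*(-34) = -9162 - (-28*(-2 + 3))*(-34) = -9162 - (-28*1)*(-34) = -9162 - (-28)*(-34) = -9162 - 1*952 = -9162 - 952 = -10114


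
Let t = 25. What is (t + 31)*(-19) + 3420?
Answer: 2356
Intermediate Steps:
(t + 31)*(-19) + 3420 = (25 + 31)*(-19) + 3420 = 56*(-19) + 3420 = -1064 + 3420 = 2356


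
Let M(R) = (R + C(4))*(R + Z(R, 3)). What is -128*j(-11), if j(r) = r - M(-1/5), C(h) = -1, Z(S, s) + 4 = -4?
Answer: 66688/25 ≈ 2667.5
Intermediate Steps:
Z(S, s) = -8 (Z(S, s) = -4 - 4 = -8)
M(R) = (-1 + R)*(-8 + R) (M(R) = (R - 1)*(R - 8) = (-1 + R)*(-8 + R))
j(r) = -246/25 + r (j(r) = r - (8 + (-1/5)² - (-9)/5) = r - (8 + (-1*⅕)² - (-9)/5) = r - (8 + (-⅕)² - 9*(-⅕)) = r - (8 + 1/25 + 9/5) = r - 1*246/25 = r - 246/25 = -246/25 + r)
-128*j(-11) = -128*(-246/25 - 11) = -128*(-521/25) = 66688/25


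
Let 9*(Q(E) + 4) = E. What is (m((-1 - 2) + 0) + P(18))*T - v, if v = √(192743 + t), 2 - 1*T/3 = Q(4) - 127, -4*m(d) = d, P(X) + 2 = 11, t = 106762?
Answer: 15509/4 - √299505 ≈ 3330.0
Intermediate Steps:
Q(E) = -4 + E/9
P(X) = 9 (P(X) = -2 + 11 = 9)
m(d) = -d/4
T = 1193/3 (T = 6 - 3*((-4 + (⅑)*4) - 127) = 6 - 3*((-4 + 4/9) - 127) = 6 - 3*(-32/9 - 127) = 6 - 3*(-1175/9) = 6 + 1175/3 = 1193/3 ≈ 397.67)
v = √299505 (v = √(192743 + 106762) = √299505 ≈ 547.27)
(m((-1 - 2) + 0) + P(18))*T - v = (-((-1 - 2) + 0)/4 + 9)*(1193/3) - √299505 = (-(-3 + 0)/4 + 9)*(1193/3) - √299505 = (-¼*(-3) + 9)*(1193/3) - √299505 = (¾ + 9)*(1193/3) - √299505 = (39/4)*(1193/3) - √299505 = 15509/4 - √299505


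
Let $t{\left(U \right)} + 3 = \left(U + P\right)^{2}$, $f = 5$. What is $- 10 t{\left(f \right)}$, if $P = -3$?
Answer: $-10$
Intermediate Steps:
$t{\left(U \right)} = -3 + \left(-3 + U\right)^{2}$ ($t{\left(U \right)} = -3 + \left(U - 3\right)^{2} = -3 + \left(-3 + U\right)^{2}$)
$- 10 t{\left(f \right)} = - 10 \left(-3 + \left(-3 + 5\right)^{2}\right) = - 10 \left(-3 + 2^{2}\right) = - 10 \left(-3 + 4\right) = \left(-10\right) 1 = -10$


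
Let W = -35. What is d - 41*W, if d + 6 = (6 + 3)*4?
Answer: 1465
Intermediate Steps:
d = 30 (d = -6 + (6 + 3)*4 = -6 + 9*4 = -6 + 36 = 30)
d - 41*W = 30 - 41*(-35) = 30 + 1435 = 1465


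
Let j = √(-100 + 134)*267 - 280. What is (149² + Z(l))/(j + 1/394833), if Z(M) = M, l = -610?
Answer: 942448596901152417/365635725230512193 + 898692063031213533*√34/365635725230512193 ≈ 16.909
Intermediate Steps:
j = -280 + 267*√34 (j = √34*267 - 280 = 267*√34 - 280 = -280 + 267*√34 ≈ 1276.9)
(149² + Z(l))/(j + 1/394833) = (149² - 610)/((-280 + 267*√34) + 1/394833) = (22201 - 610)/((-280 + 267*√34) + 1/394833) = 21591/(-110553239/394833 + 267*√34)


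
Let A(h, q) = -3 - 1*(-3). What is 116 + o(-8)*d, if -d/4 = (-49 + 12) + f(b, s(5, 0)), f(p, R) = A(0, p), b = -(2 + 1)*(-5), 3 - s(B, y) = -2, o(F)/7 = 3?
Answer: 3224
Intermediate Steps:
A(h, q) = 0 (A(h, q) = -3 + 3 = 0)
o(F) = 21 (o(F) = 7*3 = 21)
s(B, y) = 5 (s(B, y) = 3 - 1*(-2) = 3 + 2 = 5)
b = 15 (b = -3*(-5) = -1*(-15) = 15)
f(p, R) = 0
d = 148 (d = -4*((-49 + 12) + 0) = -4*(-37 + 0) = -4*(-37) = 148)
116 + o(-8)*d = 116 + 21*148 = 116 + 3108 = 3224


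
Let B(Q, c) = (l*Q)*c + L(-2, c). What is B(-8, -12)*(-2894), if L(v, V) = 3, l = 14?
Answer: -3898218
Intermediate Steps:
B(Q, c) = 3 + 14*Q*c (B(Q, c) = (14*Q)*c + 3 = 14*Q*c + 3 = 3 + 14*Q*c)
B(-8, -12)*(-2894) = (3 + 14*(-8)*(-12))*(-2894) = (3 + 1344)*(-2894) = 1347*(-2894) = -3898218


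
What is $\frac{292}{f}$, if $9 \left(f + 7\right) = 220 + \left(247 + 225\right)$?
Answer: $\frac{2628}{629} \approx 4.1781$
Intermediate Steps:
$f = \frac{629}{9}$ ($f = -7 + \frac{220 + \left(247 + 225\right)}{9} = -7 + \frac{220 + 472}{9} = -7 + \frac{1}{9} \cdot 692 = -7 + \frac{692}{9} = \frac{629}{9} \approx 69.889$)
$\frac{292}{f} = \frac{292}{\frac{629}{9}} = 292 \cdot \frac{9}{629} = \frac{2628}{629}$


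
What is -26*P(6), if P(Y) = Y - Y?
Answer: 0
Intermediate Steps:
P(Y) = 0
-26*P(6) = -26*0 = 0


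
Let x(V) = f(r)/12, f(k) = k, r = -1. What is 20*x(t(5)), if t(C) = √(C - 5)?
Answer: -5/3 ≈ -1.6667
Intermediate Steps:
t(C) = √(-5 + C)
x(V) = -1/12
20*x(t(5)) = 20*(-1/12) = -5/3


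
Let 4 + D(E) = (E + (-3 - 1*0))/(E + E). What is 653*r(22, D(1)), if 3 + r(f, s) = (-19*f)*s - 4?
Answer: 1360199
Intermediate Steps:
D(E) = -4 + (-3 + E)/(2*E) (D(E) = -4 + (E + (-3 - 1*0))/(E + E) = -4 + (E + (-3 + 0))/((2*E)) = -4 + (E - 3)*(1/(2*E)) = -4 + (-3 + E)*(1/(2*E)) = -4 + (-3 + E)/(2*E))
r(f, s) = -7 - 19*f*s (r(f, s) = -3 + ((-19*f)*s - 4) = -3 + (-19*f*s - 4) = -3 + (-4 - 19*f*s) = -7 - 19*f*s)
653*r(22, D(1)) = 653*(-7 - 19*22*(½)*(-3 - 7*1)/1) = 653*(-7 - 19*22*(½)*1*(-3 - 7)) = 653*(-7 - 19*22*(½)*1*(-10)) = 653*(-7 - 19*22*(-5)) = 653*(-7 + 2090) = 653*2083 = 1360199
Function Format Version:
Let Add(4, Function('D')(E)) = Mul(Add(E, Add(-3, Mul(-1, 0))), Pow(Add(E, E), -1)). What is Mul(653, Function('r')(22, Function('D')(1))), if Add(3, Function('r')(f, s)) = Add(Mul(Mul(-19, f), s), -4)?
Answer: 1360199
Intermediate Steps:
Function('D')(E) = Add(-4, Mul(Rational(1, 2), Pow(E, -1), Add(-3, E))) (Function('D')(E) = Add(-4, Mul(Add(E, Add(-3, Mul(-1, 0))), Pow(Add(E, E), -1))) = Add(-4, Mul(Add(E, Add(-3, 0)), Pow(Mul(2, E), -1))) = Add(-4, Mul(Add(E, -3), Mul(Rational(1, 2), Pow(E, -1)))) = Add(-4, Mul(Add(-3, E), Mul(Rational(1, 2), Pow(E, -1)))) = Add(-4, Mul(Rational(1, 2), Pow(E, -1), Add(-3, E))))
Function('r')(f, s) = Add(-7, Mul(-19, f, s)) (Function('r')(f, s) = Add(-3, Add(Mul(Mul(-19, f), s), -4)) = Add(-3, Add(Mul(-19, f, s), -4)) = Add(-3, Add(-4, Mul(-19, f, s))) = Add(-7, Mul(-19, f, s)))
Mul(653, Function('r')(22, Function('D')(1))) = Mul(653, Add(-7, Mul(-19, 22, Mul(Rational(1, 2), Pow(1, -1), Add(-3, Mul(-7, 1)))))) = Mul(653, Add(-7, Mul(-19, 22, Mul(Rational(1, 2), 1, Add(-3, -7))))) = Mul(653, Add(-7, Mul(-19, 22, Mul(Rational(1, 2), 1, -10)))) = Mul(653, Add(-7, Mul(-19, 22, -5))) = Mul(653, Add(-7, 2090)) = Mul(653, 2083) = 1360199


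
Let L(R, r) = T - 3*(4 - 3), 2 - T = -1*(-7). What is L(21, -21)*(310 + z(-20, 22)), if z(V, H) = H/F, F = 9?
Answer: -22496/9 ≈ -2499.6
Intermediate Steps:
z(V, H) = H/9
T = -5 (T = 2 - (-1)*(-7) = 2 - 1*7 = 2 - 7 = -5)
L(R, r) = -8 (L(R, r) = -5 - 3*(4 - 3) = -5 - 3 = -8)
L(21, -21)*(310 + z(-20, 22)) = -8*(310 + (⅑)*22) = -8*(310 + 22/9) = -8*2812/9 = -22496/9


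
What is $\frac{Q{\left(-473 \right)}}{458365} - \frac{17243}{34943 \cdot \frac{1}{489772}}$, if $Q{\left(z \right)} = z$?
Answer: $- \frac{3870955969083579}{16016648195} \approx -2.4168 \cdot 10^{5}$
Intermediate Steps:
$\frac{Q{\left(-473 \right)}}{458365} - \frac{17243}{34943 \cdot \frac{1}{489772}} = - \frac{473}{458365} - \frac{17243}{34943 \cdot \frac{1}{489772}} = \left(-473\right) \frac{1}{458365} - \frac{17243}{34943 \cdot \frac{1}{489772}} = - \frac{473}{458365} - \frac{17243}{\frac{34943}{489772}} = - \frac{473}{458365} - \frac{8445138596}{34943} = - \frac{3870955969083579}{16016648195}$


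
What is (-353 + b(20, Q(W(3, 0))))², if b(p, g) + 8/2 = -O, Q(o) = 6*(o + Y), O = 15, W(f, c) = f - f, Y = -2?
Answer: 138384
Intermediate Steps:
W(f, c) = 0
Q(o) = -12 + 6*o (Q(o) = 6*(o - 2) = 6*(-2 + o) = -12 + 6*o)
b(p, g) = -19 (b(p, g) = -4 - 1*15 = -4 - 15 = -19)
(-353 + b(20, Q(W(3, 0))))² = (-353 - 19)² = (-372)² = 138384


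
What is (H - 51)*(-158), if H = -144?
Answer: 30810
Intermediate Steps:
(H - 51)*(-158) = (-144 - 51)*(-158) = -195*(-158) = 30810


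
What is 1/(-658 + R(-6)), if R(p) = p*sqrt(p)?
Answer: I/(2*(-329*I + 3*sqrt(6))) ≈ -0.001519 + 3.3928e-5*I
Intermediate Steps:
R(p) = p**(3/2)
1/(-658 + R(-6)) = 1/(-658 + (-6)**(3/2)) = 1/(-658 - 6*I*sqrt(6))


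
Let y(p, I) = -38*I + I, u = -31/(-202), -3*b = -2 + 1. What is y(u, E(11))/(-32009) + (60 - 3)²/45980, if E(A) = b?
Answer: 16510157/232385340 ≈ 0.071046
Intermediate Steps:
b = ⅓ (b = -(-2 + 1)/3 = -⅓*(-1) = ⅓ ≈ 0.33333)
u = 31/202 (u = -31*(-1/202) = 31/202 ≈ 0.15347)
E(A) = ⅓
y(p, I) = -37*I
y(u, E(11))/(-32009) + (60 - 3)²/45980 = -37*⅓/(-32009) + (60 - 3)²/45980 = -37/3*(-1/32009) + 57²*(1/45980) = 37/96027 + 3249*(1/45980) = 37/96027 + 171/2420 = 16510157/232385340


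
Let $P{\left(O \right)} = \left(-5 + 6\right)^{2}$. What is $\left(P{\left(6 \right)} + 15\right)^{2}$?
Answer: $256$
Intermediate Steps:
$P{\left(O \right)} = 1$ ($P{\left(O \right)} = 1^{2} = 1$)
$\left(P{\left(6 \right)} + 15\right)^{2} = \left(1 + 15\right)^{2} = 16^{2} = 256$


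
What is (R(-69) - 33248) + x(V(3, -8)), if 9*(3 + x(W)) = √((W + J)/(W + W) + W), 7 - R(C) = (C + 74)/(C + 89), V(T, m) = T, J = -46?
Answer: -132977/4 + 5*I*√6/54 ≈ -33244.0 + 0.2268*I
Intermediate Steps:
R(C) = 7 - (74 + C)/(89 + C) (R(C) = 7 - (C + 74)/(C + 89) = 7 - (74 + C)/(89 + C))
x(W) = -3 + √(W + (-46 + W)/(2*W))/9 (x(W) = -3 + √((W - 46)/(W + W) + W)/9 = -3 + √((-46 + W)/((2*W)) + W)/9 = -3 + √((-46 + W)*(1/(2*W)) + W)/9 = -3 + √((-46 + W)/(2*W) + W)/9 = -3 + √(W + (-46 + W)/(2*W))/9)
(R(-69) - 33248) + x(V(3, -8)) = (3*(183 + 2*(-69))/(89 - 69) - 33248) + (-3 + √(2 - 92/3 + 4*3)/18) = (3*(183 - 138)/20 - 33248) + (-3 + √(2 - 92*⅓ + 12)/18) = (3*(1/20)*45 - 33248) + (-3 + √(2 - 92/3 + 12)/18) = (27/4 - 33248) + (-3 + √(-50/3)/18) = -132965/4 + (-3 + (5*I*√6/3)/18) = -132965/4 + (-3 + 5*I*√6/54) = -132977/4 + 5*I*√6/54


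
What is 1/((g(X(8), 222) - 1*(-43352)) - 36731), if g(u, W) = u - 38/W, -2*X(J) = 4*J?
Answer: 111/733136 ≈ 0.00015140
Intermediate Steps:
X(J) = -2*J
g(u, W) = u - 38/W
1/((g(X(8), 222) - 1*(-43352)) - 36731) = 1/(((-2*8 - 38/222) - 1*(-43352)) - 36731) = 1/(((-16 - 38*1/222) + 43352) - 36731) = 1/(((-16 - 19/111) + 43352) - 36731) = 1/((-1795/111 + 43352) - 36731) = 1/(4810277/111 - 36731) = 1/(733136/111) = 111/733136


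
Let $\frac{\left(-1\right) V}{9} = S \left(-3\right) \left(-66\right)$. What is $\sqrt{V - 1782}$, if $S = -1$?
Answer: $0$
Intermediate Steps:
$V = 1782$ ($V = - 9 \left(-1\right) \left(-3\right) \left(-66\right) = - 9 \cdot 3 \left(-66\right) = \left(-9\right) \left(-198\right) = 1782$)
$\sqrt{V - 1782} = \sqrt{1782 - 1782} = \sqrt{0} = 0$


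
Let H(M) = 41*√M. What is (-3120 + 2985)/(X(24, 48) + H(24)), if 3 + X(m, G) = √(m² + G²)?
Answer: -135/(-3 + 24*√5 + 82*√6) ≈ -0.53673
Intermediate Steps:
X(m, G) = -3 + √(G² + m²) (X(m, G) = -3 + √(m² + G²) = -3 + √(G² + m²))
(-3120 + 2985)/(X(24, 48) + H(24)) = (-3120 + 2985)/((-3 + √(48² + 24²)) + 41*√24) = -135/((-3 + √(2304 + 576)) + 41*(2*√6)) = -135/((-3 + √2880) + 82*√6) = -135/((-3 + 24*√5) + 82*√6) = -135/(-3 + 24*√5 + 82*√6)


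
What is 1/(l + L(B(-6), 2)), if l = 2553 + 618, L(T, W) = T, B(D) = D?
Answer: 1/3165 ≈ 0.00031596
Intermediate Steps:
l = 3171
1/(l + L(B(-6), 2)) = 1/(3171 - 6) = 1/3165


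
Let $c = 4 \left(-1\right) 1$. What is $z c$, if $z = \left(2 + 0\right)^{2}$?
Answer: $-16$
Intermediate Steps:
$z = 4$ ($z = 2^{2} = 4$)
$c = -4$ ($c = \left(-4\right) 1 = -4$)
$z c = 4 \left(-4\right) = -16$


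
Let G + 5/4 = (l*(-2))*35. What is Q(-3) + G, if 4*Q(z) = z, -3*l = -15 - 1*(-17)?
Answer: 134/3 ≈ 44.667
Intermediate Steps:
l = -⅔ (l = -(-15 - 1*(-17))/3 = -(-15 + 17)/3 = -⅓*2 = -⅔ ≈ -0.66667)
Q(z) = z/4
G = 545/12 (G = -5/4 - ⅔*(-2)*35 = -5/4 + (4/3)*35 = -5/4 + 140/3 = 545/12 ≈ 45.417)
Q(-3) + G = (¼)*(-3) + 545/12 = -¾ + 545/12 = 134/3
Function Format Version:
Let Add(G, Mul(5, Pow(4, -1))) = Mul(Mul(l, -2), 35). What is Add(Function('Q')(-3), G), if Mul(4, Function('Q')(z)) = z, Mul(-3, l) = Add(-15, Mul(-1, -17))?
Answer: Rational(134, 3) ≈ 44.667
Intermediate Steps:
l = Rational(-2, 3) (l = Mul(Rational(-1, 3), Add(-15, Mul(-1, -17))) = Mul(Rational(-1, 3), Add(-15, 17)) = Mul(Rational(-1, 3), 2) = Rational(-2, 3) ≈ -0.66667)
Function('Q')(z) = Mul(Rational(1, 4), z)
G = Rational(545, 12) (G = Add(Rational(-5, 4), Mul(Mul(Rational(-2, 3), -2), 35)) = Add(Rational(-5, 4), Mul(Rational(4, 3), 35)) = Add(Rational(-5, 4), Rational(140, 3)) = Rational(545, 12) ≈ 45.417)
Add(Function('Q')(-3), G) = Add(Mul(Rational(1, 4), -3), Rational(545, 12)) = Add(Rational(-3, 4), Rational(545, 12)) = Rational(134, 3)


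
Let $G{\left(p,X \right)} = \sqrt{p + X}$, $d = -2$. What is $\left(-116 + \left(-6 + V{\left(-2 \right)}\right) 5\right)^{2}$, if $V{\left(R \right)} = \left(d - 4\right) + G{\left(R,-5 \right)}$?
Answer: $30801 - 1760 i \sqrt{7} \approx 30801.0 - 4656.5 i$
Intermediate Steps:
$G{\left(p,X \right)} = \sqrt{X + p}$
$V{\left(R \right)} = -6 + \sqrt{-5 + R}$ ($V{\left(R \right)} = \left(-2 - 4\right) + \sqrt{-5 + R} = -6 + \sqrt{-5 + R}$)
$\left(-116 + \left(-6 + V{\left(-2 \right)}\right) 5\right)^{2} = \left(-116 + \left(-6 - \left(6 - \sqrt{-5 - 2}\right)\right) 5\right)^{2} = \left(-116 + \left(-6 - \left(6 - \sqrt{-7}\right)\right) 5\right)^{2} = \left(-116 + \left(-6 - \left(6 - i \sqrt{7}\right)\right) 5\right)^{2} = \left(-116 + \left(-12 + i \sqrt{7}\right) 5\right)^{2} = \left(-116 - \left(60 - 5 i \sqrt{7}\right)\right)^{2} = \left(-176 + 5 i \sqrt{7}\right)^{2}$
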